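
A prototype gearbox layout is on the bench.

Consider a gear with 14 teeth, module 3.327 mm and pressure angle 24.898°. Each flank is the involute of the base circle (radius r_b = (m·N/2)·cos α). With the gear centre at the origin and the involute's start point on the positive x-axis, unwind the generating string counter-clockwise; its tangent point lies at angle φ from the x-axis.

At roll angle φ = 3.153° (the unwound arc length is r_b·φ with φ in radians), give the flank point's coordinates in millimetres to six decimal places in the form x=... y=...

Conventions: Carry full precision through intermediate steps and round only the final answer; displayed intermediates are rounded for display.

x=21.156452 y=0.001173

class = single-mesh tooth geometry [base-circle involute, m = 3.327, 14T]
pitch radius r_p = m·N/2 = 3.327·14/2 = 23.289000
base radius r_b = r_p·cos α = 23.289000·cos 24.898° = 21.124490
roll angle φ = 3.153° = 0.05503023 rad
x = r_b·(cos φ + φ·sin φ) = 21.156452
y = r_b·(sin φ − φ·cos φ) = 0.001173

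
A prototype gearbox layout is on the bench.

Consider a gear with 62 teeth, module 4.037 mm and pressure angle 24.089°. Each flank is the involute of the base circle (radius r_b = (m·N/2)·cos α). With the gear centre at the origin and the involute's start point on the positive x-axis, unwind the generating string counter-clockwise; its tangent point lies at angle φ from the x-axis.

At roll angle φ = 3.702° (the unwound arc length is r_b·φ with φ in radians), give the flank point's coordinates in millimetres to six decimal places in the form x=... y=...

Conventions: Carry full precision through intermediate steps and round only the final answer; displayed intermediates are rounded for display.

class = single-mesh tooth geometry [base-circle involute, m = 4.037, 62T]
pitch radius r_p = m·N/2 = 4.037·62/2 = 125.147000
base radius r_b = r_p·cos α = 125.147000·cos 24.089° = 114.248267
roll angle φ = 3.702° = 0.06461209 rad
x = r_b·(cos φ + φ·sin φ) = 114.486496
y = r_b·(sin φ − φ·cos φ) = 0.010268

x=114.486496 y=0.010268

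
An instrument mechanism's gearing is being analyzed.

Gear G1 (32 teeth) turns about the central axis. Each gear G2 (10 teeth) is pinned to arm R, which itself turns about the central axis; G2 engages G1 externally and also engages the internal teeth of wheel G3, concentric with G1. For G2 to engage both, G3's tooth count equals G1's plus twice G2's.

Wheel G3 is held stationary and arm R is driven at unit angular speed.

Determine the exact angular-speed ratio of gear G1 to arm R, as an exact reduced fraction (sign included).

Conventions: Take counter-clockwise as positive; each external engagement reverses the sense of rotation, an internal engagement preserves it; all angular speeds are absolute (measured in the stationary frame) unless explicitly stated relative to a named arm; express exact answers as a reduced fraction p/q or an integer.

class = planetary set [G3 = 32+2·10 = 52; Willis about the carrier]
ring teeth: 32 + 2·10 = 52
32(ω_sun−ω_arm) = −52(ω_ring−ω_arm),  ω_ring = 0, ω_arm = 1
ω_sun = 1 − (52/32)(0−1) = 21/8
ω_out/ω_in = 21/8

21/8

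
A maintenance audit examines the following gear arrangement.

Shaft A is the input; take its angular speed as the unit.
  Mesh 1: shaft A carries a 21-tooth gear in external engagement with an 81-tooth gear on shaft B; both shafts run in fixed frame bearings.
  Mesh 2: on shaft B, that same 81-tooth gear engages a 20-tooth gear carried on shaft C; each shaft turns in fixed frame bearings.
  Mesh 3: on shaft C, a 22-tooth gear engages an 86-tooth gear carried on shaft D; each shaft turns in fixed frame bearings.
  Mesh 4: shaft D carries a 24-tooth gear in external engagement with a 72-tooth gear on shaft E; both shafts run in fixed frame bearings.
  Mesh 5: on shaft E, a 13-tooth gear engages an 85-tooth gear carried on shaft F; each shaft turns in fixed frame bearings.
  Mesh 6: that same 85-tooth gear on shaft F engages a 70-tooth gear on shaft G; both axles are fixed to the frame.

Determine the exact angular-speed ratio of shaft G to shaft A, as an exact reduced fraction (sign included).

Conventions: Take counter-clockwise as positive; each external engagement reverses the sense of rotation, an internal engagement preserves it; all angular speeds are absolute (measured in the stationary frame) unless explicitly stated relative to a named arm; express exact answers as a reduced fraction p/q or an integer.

143/8600

class = fixed-axis compound train [6 meshes; 6 ratios multiply, 6 sense flips]
mesh 1 [21T→81T]: running ratio 7/27, sense −
mesh 2 [81T→20T]: running ratio 21/20, sense +
mesh 3 [22T→86T]: running ratio 231/860, sense −
mesh 4 [24T→72T]: running ratio 77/860, sense +
mesh 5 [13T→85T]: running ratio 1001/73100, sense −
mesh 6 [85T→70T]: running ratio 143/8600, sense +
ω_out/ω_in = 143/8600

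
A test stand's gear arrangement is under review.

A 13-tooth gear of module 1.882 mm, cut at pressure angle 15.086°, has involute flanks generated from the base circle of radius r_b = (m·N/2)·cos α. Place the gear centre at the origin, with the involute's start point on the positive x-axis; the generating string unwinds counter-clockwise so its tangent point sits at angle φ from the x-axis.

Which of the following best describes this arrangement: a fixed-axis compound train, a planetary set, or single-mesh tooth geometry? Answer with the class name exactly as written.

single-mesh tooth geometry

topology: single-mesh involute geometry — m = 1.882, N = 13
classification: single-mesh tooth geometry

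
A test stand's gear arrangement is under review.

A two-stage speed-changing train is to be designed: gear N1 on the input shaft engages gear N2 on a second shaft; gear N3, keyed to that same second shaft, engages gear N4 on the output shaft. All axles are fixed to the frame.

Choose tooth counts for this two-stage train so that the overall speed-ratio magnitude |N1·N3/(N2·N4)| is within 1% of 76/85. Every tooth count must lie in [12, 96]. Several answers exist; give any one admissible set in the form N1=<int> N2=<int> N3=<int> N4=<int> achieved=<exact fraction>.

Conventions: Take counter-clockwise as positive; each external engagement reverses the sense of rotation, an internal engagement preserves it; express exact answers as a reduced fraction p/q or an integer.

N1=12 N2=15 N3=19 N4=17 achieved=76/85

topology: fixed-axis compound train — 2 stages, target 76/85
target = 76/85 in lowest terms: an exact hit needs N1·N3 = k·76 and N2·N4 = k·85 for one integer k, every count in [12, 96]; additionally prefer no 1:1 stage (N1 ≠ N2, N3 ≠ N4)
k = 1…2: no 1:1-free in-range split of k·76 and k·85 into factor pairs; take k = 3
k = 3: N1·N3 = 228 = 12·19, N2·N4 = 255 = 15·17
achieved = 12·19/(15·17) = 76/85; |achieved − target| = 0 ≤ 19/2125 ✓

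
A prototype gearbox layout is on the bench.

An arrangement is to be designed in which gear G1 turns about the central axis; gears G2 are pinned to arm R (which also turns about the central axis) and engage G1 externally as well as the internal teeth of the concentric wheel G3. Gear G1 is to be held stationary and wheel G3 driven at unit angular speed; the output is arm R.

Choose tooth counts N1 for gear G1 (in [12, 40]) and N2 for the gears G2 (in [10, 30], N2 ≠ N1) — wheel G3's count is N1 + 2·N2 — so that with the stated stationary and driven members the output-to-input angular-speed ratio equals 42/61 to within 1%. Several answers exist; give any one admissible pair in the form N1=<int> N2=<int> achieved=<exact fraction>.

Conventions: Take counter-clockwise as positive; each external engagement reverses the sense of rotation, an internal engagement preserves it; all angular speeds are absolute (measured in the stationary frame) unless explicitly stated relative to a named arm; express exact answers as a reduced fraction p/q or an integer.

N1=38 N2=23 achieved=42/61

planetary set to be sized for 42/61 (Willis relation)
Willis with ω_sun = 0: ω_arm/ω_ring = N3/(N1+N3); set equal to 42/61  ⇒  N3/N1 = (42/61)/(1 − 42/61) = 42/19
N3 = N1 + 2·N2  ⇒  N2/N1 = (N3/N1 − 1)/2 = (42/19 − 1)/2 = 23/38
smallest multiple with N1 ≥ 12 and N2 ≥ 10: k = 1  ⇒  N1 = 1·38 = 38, N2 = 1·23 = 23 (N1 ≤ 40, N2 ≤ 30, N2 ≠ N1 ✓), N3 = 38 + 2·23 = 84
check: N3/(N1+N3) with N1 = 38, N3 = 84 gives 42/61; |achieved − target| = 0 ≤ 21/3050 ✓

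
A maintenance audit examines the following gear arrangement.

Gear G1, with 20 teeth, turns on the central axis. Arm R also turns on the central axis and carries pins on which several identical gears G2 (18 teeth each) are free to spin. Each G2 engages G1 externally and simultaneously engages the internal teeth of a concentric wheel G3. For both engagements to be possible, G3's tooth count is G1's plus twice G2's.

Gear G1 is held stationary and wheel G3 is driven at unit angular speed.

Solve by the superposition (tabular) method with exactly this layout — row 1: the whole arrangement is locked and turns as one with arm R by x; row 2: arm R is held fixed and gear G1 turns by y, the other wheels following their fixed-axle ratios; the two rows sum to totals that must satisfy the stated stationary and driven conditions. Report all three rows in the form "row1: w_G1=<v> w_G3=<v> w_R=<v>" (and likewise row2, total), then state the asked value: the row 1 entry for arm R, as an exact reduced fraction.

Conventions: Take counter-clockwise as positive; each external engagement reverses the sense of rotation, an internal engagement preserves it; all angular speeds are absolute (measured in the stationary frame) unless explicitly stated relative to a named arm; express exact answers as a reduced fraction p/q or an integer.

recognized (axles ride arm R): planetary set, 20/18/56 teeth
superposition row 1 [locked train]: every member turns x
row 2 (arm held, sun turns y): ω_ring = −(20/56)·y, ω_arm = 0
boundary: total ω_sun = x + y = 0 and total ω_ring = x − (20/56)·y = 1  ⇒  y = -14/19, x = 14/19
row 2 ring = −(20/56)·(-14/19) = 5/19
totals (row 1 + row 2): sun 14/19 + (-14/19) = 0, ring 14/19 + 5/19 = 1, arm 14/19 + 0 = 14/19
asked cell (row1, arm) = 14/19

row1: w_G1=14/19 w_G3=14/19 w_R=14/19
row2: w_G1=-14/19 w_G3=5/19 w_R=0
total: w_G1=0 w_G3=1 w_R=14/19
asked value: 14/19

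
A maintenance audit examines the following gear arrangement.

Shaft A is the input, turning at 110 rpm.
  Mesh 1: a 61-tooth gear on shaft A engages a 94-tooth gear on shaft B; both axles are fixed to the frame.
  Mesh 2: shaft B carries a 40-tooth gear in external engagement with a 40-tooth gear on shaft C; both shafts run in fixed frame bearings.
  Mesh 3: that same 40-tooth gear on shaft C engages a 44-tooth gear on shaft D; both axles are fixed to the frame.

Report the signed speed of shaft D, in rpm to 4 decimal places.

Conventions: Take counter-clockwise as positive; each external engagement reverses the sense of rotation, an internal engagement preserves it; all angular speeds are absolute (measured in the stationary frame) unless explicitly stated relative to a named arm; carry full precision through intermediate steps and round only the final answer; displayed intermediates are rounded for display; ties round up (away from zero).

-64.8936 rpm

topology: fixed-axis compound train — 3 meshes, A→D
mesh 1 [61T→94T]: ω = 110.0000×61/94 = 71.3830 rpm, sense flips to −
mesh 2 [40T→40T]: ω = 71.3830×40/40 = 71.3830 rpm, sense flips to +
mesh 3 [40T→44T]: ω = 71.3830×40/44 = 64.8936 rpm, sense flips to −
signed output speed = -64.8936 rpm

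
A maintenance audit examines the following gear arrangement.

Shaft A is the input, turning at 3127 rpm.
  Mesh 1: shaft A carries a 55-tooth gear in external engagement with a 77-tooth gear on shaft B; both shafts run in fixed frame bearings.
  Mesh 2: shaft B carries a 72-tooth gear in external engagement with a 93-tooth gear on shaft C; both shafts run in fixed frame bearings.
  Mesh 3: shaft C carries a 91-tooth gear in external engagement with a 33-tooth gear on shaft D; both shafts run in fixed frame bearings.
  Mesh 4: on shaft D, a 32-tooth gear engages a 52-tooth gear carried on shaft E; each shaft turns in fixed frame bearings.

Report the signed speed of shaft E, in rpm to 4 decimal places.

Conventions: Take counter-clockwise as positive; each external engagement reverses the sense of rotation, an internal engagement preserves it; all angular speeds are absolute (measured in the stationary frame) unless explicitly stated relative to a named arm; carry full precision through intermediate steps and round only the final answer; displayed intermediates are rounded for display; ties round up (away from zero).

+2934.4282 rpm

4-mesh fixed-axis compound train (all bearings frame-fixed)
mesh 1 [55T→77T]: ω = 3127.0000×55/77 = 2233.5714 rpm, sense flips to −
mesh 2 [72T→93T]: ω = 2233.5714×72/93 = 1729.2166 rpm, sense flips to +
mesh 3 [91T→33T]: ω = 1729.2166×91/33 = 4768.4457 rpm, sense flips to −
mesh 4 [32T→52T]: ω = 4768.4457×32/52 = 2934.4282 rpm, sense flips to +
signed output speed = +2934.4282 rpm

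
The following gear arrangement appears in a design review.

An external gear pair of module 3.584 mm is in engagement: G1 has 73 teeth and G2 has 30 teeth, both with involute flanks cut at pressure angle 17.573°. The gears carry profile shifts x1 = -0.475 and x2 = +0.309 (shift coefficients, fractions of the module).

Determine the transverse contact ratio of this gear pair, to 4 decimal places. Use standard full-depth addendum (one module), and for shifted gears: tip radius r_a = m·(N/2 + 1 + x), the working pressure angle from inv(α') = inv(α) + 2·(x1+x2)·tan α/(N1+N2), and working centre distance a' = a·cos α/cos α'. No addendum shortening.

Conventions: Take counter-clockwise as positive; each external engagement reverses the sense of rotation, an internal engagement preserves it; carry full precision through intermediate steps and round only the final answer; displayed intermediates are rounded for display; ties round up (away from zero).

1.8405

topology: single-mesh involute geometry — m = 3.584, 73T/30T pair
base radii: r_b1 = 124.711216, r_b2 = 51.251185
tip radii: r_a1 = 132.697600, r_a2 = 58.451456
inv(α') = inv(17.573°) + 2·(-0.475+0.309)·tan α/(73+30) = 0.00897258  ⇒  α' = 16.96798°
a' = a·cos α / cos α' = 184.5760·cos 17.573°/cos 16.96798° = 183.971027
action lengths: √(r_a1²−r_b1²) = 45.340551, √(r_a2²−r_b2²) = 28.104960
base pitch p_b = π·m·cos α = 10.734023
CR = (45.340551 + 28.104960 − 183.971027·sin 16.96798°)/10.734023 = 1.840495
contact ratio ≈ 1.8405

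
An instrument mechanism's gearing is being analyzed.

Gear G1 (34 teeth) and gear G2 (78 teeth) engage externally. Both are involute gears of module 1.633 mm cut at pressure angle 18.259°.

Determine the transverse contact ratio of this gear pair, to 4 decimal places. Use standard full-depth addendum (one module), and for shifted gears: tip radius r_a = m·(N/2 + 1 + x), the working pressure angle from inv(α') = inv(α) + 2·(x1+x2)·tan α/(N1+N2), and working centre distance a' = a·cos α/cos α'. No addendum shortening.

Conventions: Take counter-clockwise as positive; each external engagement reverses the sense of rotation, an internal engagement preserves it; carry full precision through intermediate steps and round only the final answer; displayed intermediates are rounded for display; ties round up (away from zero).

single-mesh involute tooth geometry (34T engaging 78T at module 1.633)
base radii: r_b1 = 26.363232, r_b2 = 60.480355
tip radii: r_a1 = 29.394000, r_a2 = 65.320000
no profile shift: α' = α, a' = a
action lengths: √(r_a1²−r_b1²) = 12.999510, √(r_a2²−r_b2²) = 24.674463
base pitch p_b = π·m·cos α = 4.871914
CR = (12.999510 + 24.674463 − 91.448000·sin 18.25900°)/4.871914 = 1.851865
contact ratio ≈ 1.8519

1.8519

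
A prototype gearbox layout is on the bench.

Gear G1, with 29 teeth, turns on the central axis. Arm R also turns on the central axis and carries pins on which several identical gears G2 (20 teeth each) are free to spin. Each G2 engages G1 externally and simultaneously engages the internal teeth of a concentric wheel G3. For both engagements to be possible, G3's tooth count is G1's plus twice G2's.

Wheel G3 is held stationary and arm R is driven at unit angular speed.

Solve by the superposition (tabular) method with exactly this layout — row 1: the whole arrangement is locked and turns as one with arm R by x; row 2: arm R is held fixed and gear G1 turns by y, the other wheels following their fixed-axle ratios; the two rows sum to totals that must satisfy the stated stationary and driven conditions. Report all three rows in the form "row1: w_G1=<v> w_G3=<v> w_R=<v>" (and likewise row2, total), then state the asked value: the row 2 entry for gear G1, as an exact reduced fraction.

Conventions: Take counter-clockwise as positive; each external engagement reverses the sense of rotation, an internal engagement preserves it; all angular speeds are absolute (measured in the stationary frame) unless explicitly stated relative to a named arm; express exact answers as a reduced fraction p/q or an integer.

planetary set (29T centre, 20T on arm, 69T internal) — Willis relation
row 1 — lock + rotate with arm: ω_sun = ω_ring = ω_arm = x
superposition row 2 [arm held]: sun y, ring −(29/69)·y, arm 0
boundary: total ω_ring = x − (29/69)·y = 0 and total ω_arm = x = 1  ⇒  y = 69/29, x = 1
row 2 ring = −(29/69)·69/29 = -1
totals (row 1 + row 2): sun 1 + 69/29 = 98/29, ring 1 + (-1) = 0, arm 1 + 0 = 1
asked cell (row2, sun) = 69/29

row1: w_G1=1 w_G3=1 w_R=1
row2: w_G1=69/29 w_G3=-1 w_R=0
total: w_G1=98/29 w_G3=0 w_R=1
asked value: 69/29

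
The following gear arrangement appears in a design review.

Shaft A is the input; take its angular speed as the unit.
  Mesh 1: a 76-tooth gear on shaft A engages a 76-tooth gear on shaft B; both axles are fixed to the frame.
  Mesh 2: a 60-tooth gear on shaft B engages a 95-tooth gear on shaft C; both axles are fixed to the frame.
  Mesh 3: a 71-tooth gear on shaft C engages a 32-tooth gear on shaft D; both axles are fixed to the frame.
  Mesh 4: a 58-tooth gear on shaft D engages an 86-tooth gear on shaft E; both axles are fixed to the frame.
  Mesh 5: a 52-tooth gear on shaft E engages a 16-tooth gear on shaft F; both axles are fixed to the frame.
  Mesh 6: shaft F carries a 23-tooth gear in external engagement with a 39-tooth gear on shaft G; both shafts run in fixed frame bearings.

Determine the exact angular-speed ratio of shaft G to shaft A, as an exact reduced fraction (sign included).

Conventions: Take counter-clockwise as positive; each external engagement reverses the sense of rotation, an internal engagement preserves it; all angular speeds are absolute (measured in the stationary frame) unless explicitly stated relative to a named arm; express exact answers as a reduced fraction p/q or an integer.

class = fixed-axis compound train [6 meshes; 6 ratios multiply, 6 sense flips]
mesh 1 [76T→76T]: running ratio 1, sense −
mesh 2 [60T→95T]: running ratio 12/19, sense +
mesh 3 [71T→32T]: running ratio 213/152, sense −
mesh 4 [58T→86T]: running ratio 6177/6536, sense +
mesh 5 [52T→16T]: running ratio 80301/26144, sense −
mesh 6 [23T→39T]: running ratio 47357/26144, sense +
ω_out/ω_in = 47357/26144

47357/26144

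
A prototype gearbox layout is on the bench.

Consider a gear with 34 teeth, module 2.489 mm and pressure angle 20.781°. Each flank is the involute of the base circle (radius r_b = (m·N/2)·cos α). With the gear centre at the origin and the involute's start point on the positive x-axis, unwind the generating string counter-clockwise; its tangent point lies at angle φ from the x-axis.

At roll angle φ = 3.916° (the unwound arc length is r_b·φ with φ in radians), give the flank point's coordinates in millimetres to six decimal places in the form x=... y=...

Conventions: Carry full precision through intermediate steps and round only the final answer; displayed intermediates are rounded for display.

recognized (one wheel, involute flank): single-mesh tooth geometry, m = 2.489, N = 34
pitch radius r_p = m·N/2 = 2.489·34/2 = 42.313000
base radius r_b = r_p·cos α = 42.313000·cos 20.781° = 39.560259
roll angle φ = 3.916° = 0.06834709 rad
x = r_b·(cos φ + φ·sin φ) = 39.652551
y = r_b·(sin φ − φ·cos φ) = 0.004208

x=39.652551 y=0.004208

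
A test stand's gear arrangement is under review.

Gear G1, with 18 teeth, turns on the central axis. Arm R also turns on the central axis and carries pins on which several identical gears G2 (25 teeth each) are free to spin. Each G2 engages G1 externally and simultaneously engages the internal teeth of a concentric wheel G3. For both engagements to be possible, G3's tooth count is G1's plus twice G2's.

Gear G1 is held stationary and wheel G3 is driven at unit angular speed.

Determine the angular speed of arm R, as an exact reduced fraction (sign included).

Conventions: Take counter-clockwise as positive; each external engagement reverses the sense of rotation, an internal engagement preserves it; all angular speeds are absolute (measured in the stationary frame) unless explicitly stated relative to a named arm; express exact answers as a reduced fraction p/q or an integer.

34/43

planetary set (18T centre, 25T on arm, 68T internal) — Willis relation
ring teeth: 18 + 2·25 = 68
18(ω_sun−ω_arm) = −68(ω_ring−ω_arm),  ω_sun = 0, ω_ring = 1
18(0−ω_arm) = −68(1−ω_arm)  ⇒  86·ω_arm = 68  ⇒  ω_arm = 34/43
exact speed ratio = 34/43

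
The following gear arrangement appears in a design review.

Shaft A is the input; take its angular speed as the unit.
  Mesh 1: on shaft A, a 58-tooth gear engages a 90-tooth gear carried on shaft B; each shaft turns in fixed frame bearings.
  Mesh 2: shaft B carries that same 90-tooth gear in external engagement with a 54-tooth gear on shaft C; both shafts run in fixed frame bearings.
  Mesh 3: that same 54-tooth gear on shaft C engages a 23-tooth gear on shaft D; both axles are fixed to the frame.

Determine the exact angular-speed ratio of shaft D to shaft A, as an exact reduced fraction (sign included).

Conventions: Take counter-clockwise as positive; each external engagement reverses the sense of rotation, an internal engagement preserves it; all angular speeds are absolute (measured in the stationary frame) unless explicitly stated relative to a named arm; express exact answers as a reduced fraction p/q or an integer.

-58/23

class = fixed-axis compound train [3 meshes; 3 ratios multiply, 3 sense flips]
mesh 1 [58T→90T]: running ratio 29/45, sense −
mesh 2 [90T→54T]: running ratio 29/27, sense +
mesh 3 [54T→23T]: running ratio 58/23, sense −
ω_out/ω_in = -58/23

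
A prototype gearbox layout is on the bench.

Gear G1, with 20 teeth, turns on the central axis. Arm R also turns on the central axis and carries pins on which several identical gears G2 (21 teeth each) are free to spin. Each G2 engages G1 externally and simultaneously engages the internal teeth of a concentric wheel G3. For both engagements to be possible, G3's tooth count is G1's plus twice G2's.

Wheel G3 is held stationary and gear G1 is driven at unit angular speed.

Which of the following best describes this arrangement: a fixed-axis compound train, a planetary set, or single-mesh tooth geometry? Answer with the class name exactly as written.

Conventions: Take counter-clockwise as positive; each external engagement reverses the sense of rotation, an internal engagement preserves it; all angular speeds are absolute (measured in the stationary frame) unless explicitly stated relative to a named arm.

planetary set

planetary set (20T centre, 21T on arm, 62T internal) — Willis relation
classification: planetary set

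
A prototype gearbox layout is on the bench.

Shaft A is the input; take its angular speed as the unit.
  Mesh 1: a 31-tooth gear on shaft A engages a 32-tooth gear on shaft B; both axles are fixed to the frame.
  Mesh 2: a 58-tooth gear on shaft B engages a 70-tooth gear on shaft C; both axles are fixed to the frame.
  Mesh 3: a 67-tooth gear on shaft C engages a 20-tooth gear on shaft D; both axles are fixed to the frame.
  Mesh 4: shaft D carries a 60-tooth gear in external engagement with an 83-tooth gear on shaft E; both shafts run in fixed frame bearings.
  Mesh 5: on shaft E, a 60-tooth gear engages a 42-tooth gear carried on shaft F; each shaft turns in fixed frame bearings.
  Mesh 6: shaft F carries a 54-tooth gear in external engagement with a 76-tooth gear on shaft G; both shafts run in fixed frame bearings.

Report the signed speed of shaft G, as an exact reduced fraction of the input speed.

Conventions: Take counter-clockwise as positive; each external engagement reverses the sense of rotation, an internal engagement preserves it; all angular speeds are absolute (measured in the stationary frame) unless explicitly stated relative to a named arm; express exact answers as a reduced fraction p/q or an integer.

6-mesh fixed-axis compound train (all bearings frame-fixed)
mesh 1 [31T→32T]: |ω|/ω_in = 1×31/32 = 31/32, sense flips to −
mesh 2 [58T→70T]: |ω|/ω_in = (31/32)×58/70 = 899/1120, sense flips to +
mesh 3 [67T→20T]: |ω|/ω_in = (899/1120)×67/20 = 60233/22400, sense flips to −
mesh 4 [60T→83T]: |ω|/ω_in = (60233/22400)×60/83 = 180699/92960, sense flips to +
mesh 5 [60T→42T]: |ω|/ω_in = (180699/92960)×60/42 = 180699/65072, sense flips to −
mesh 6 [54T→76T]: |ω|/ω_in = (180699/65072)×54/76 = 4878873/2472736, sense flips to +
signed output speed (× input speed) = 4878873/2472736

4878873/2472736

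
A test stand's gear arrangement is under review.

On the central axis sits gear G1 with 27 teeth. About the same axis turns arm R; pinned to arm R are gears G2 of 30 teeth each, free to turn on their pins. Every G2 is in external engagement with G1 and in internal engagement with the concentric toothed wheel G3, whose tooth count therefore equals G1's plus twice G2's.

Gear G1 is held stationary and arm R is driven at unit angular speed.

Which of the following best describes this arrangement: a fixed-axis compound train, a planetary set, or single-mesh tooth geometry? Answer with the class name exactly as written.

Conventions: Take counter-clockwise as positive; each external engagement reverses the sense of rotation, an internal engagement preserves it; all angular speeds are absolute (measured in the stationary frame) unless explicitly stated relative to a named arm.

planetary set

planetary set (27T centre, 30T on arm, 87T internal) — Willis relation
classification: planetary set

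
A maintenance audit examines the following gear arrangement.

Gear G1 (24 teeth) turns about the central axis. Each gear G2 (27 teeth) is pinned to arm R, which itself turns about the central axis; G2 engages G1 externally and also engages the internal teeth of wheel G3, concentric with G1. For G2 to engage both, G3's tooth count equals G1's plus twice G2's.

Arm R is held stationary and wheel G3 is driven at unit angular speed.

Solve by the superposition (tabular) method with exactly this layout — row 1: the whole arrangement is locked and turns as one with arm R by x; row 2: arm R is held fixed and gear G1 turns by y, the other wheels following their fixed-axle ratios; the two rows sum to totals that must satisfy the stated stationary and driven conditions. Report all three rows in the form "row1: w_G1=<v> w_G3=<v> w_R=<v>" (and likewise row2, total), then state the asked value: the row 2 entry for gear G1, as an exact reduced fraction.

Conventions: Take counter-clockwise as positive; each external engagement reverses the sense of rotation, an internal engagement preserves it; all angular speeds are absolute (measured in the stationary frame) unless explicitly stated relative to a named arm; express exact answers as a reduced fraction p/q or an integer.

row1: w_G1=0 w_G3=0 w_R=0
row2: w_G1=-13/4 w_G3=1 w_R=0
total: w_G1=-13/4 w_G3=1 w_R=0
asked value: -13/4

recognized (axles ride arm R): planetary set, 24/27/78 teeth
row 1: whole set turns with the arm by x
row 2 (arm held, sun turns y): ω_ring = −(24/78)·y, ω_arm = 0
boundary: total ω_arm = x = 0 and total ω_ring = x − (24/78)·y = 1  ⇒  y = -13/4, x = 0
row 2 ring = −(24/78)·(-13/4) = 1
totals (row 1 + row 2): sun 0 + (-13/4) = -13/4, ring 0 + 1 = 1, arm 0 + 0 = 0
asked cell (row2, sun) = -13/4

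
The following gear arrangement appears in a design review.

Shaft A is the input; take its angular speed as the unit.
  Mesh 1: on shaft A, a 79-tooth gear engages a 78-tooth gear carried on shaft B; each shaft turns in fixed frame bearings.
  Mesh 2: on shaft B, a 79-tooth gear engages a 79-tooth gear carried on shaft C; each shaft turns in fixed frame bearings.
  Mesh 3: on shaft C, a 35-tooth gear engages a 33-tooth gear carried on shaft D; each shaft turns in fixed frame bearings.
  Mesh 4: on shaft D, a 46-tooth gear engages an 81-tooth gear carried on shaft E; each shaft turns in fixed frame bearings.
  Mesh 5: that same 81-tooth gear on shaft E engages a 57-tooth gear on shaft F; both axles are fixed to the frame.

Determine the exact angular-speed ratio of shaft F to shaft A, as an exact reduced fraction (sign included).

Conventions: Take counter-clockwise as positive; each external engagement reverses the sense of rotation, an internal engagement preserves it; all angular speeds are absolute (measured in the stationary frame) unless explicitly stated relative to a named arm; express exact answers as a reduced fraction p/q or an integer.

-63595/73359

class = fixed-axis compound train [5 meshes; 5 ratios multiply, 5 sense flips]
mesh 1 [79T→78T]: running ratio 79/78, sense −
mesh 2 [79T→79T]: running ratio 79/78, sense +
mesh 3 [35T→33T]: running ratio 2765/2574, sense −
mesh 4 [46T→81T]: running ratio 63595/104247, sense +
mesh 5 [81T→57T]: running ratio 63595/73359, sense −
ω_out/ω_in = -63595/73359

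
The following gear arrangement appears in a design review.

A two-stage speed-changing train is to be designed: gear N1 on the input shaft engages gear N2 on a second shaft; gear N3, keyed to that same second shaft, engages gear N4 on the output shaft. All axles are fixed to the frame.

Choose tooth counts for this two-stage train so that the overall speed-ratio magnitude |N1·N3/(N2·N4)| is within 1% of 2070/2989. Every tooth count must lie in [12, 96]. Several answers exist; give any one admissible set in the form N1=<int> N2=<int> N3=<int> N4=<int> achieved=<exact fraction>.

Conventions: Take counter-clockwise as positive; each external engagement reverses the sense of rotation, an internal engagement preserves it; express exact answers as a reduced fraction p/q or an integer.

class = fixed-axis compound train [2-stage, 2070/2989 wanted]
target = 2070/2989 in lowest terms: an exact hit needs N1·N3 = k·2070 and N2·N4 = k·2989 for one integer k, every count in [12, 96]; additionally prefer no 1:1 stage (N1 ≠ N2, N3 ≠ N4)
k = 1: N1·N3 = 2070 = 23·90, N2·N4 = 2989 = 49·61
achieved = 23·90/(49·61) = 2070/2989; |achieved − target| = 0 ≤ 207/29890 ✓

N1=23 N2=49 N3=90 N4=61 achieved=2070/2989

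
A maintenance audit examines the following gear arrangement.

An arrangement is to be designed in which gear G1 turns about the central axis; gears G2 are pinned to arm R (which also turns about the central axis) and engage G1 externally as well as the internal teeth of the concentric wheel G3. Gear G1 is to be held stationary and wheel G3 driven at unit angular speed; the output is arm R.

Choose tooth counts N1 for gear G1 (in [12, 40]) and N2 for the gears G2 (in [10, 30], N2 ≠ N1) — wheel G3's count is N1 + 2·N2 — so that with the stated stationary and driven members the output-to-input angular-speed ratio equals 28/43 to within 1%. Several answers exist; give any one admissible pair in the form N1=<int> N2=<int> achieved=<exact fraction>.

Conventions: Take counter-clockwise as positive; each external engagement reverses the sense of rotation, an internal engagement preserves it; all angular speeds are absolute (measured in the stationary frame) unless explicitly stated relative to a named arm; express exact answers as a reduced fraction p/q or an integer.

N1=30 N2=13 achieved=28/43

topology: planetary set — design target 28/43, arm = carrier (Willis)
Willis with ω_sun = 0: ω_arm/ω_ring = N3/(N1+N3); set equal to 28/43  ⇒  N3/N1 = (28/43)/(1 − 28/43) = 28/15
N3 = N1 + 2·N2  ⇒  N2/N1 = (N3/N1 − 1)/2 = (28/15 − 1)/2 = 13/30
smallest multiple with N1 ≥ 12 and N2 ≥ 10: k = 1  ⇒  N1 = 1·30 = 30, N2 = 1·13 = 13 (N1 ≤ 40, N2 ≤ 30, N2 ≠ N1 ✓), N3 = 30 + 2·13 = 56
check: N3/(N1+N3) with N1 = 30, N3 = 56 gives 28/43; |achieved − target| = 0 ≤ 7/1075 ✓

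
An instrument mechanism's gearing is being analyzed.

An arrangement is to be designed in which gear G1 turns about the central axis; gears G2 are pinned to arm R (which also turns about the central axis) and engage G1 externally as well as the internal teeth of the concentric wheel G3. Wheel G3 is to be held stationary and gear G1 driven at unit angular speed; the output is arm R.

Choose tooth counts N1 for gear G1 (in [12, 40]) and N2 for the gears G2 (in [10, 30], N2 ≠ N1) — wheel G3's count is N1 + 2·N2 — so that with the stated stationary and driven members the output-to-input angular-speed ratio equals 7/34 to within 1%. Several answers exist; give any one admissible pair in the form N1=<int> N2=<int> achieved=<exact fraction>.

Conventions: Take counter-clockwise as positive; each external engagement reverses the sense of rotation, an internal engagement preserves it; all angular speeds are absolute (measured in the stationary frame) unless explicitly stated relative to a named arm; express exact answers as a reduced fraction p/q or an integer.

N1=14 N2=20 achieved=7/34

topology: planetary set — design target 7/34, arm = carrier (Willis)
Willis with ω_ring = 0: ω_arm/ω_sun = N1/(N1+N3); set equal to 7/34  ⇒  N3/N1 = 1/(7/34) − 1 = 27/7
N3 = N1 + 2·N2  ⇒  N2/N1 = (N3/N1 − 1)/2 = (27/7 − 1)/2 = 10/7
smallest multiple with N1 ≥ 12 and N2 ≥ 10: k = 2  ⇒  N1 = 2·7 = 14, N2 = 2·10 = 20 (N1 ≤ 40, N2 ≤ 30, N2 ≠ N1 ✓), N3 = 14 + 2·20 = 54
check: N1/(N1+N3) with N1 = 14, N3 = 54 gives 7/34; |achieved − target| = 0 ≤ 7/3400 ✓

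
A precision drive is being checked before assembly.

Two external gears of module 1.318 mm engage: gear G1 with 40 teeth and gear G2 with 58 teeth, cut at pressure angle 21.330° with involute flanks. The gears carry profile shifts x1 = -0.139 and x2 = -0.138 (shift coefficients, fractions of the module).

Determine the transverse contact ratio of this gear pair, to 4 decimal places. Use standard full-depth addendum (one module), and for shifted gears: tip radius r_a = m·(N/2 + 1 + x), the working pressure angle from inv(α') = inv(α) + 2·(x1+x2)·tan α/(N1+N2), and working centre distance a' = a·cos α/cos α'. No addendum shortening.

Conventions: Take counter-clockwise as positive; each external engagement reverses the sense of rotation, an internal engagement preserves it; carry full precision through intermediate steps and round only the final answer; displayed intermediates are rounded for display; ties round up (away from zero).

topology: single-mesh involute geometry — m = 1.318, 40T/58T pair
base radii: r_b1 = 24.554364, r_b2 = 35.603827
tip radii: r_a1 = 27.494798, r_a2 = 39.358116
inv(α') = inv(21.330°) + 2·(-0.139-0.138)·tan α/(40+58) = 0.01600085  ⇒  α' = 20.46249°
a' = a·cos α / cos α' = 64.5820·cos 21.330°/cos 20.46249° = 64.209745
action lengths: √(r_a1²−r_b1²) = 12.371222, √(r_a2²−r_b2²) = 16.775839
base pitch p_b = π·m·cos α = 3.856990
CR = (12.371222 + 16.775839 − 64.209745·sin 20.46249°)/3.856990 = 1.737032
contact ratio ≈ 1.7370

1.7370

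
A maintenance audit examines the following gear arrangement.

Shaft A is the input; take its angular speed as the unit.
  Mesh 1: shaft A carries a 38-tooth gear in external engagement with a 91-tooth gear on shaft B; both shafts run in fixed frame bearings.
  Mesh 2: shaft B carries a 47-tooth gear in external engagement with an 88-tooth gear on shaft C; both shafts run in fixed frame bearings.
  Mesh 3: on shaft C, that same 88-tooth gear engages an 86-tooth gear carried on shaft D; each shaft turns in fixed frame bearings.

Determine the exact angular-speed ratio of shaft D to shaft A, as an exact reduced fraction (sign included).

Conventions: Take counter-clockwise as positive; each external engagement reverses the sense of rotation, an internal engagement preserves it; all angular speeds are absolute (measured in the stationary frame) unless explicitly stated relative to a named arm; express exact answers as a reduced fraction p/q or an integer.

class = fixed-axis compound train [3 meshes; 3 ratios multiply, 3 sense flips]
mesh 1 [38T→91T]: running ratio 38/91, sense −
mesh 2 [47T→88T]: running ratio 893/4004, sense +
mesh 3 [88T→86T]: running ratio 893/3913, sense −
ω_out/ω_in = -893/3913

-893/3913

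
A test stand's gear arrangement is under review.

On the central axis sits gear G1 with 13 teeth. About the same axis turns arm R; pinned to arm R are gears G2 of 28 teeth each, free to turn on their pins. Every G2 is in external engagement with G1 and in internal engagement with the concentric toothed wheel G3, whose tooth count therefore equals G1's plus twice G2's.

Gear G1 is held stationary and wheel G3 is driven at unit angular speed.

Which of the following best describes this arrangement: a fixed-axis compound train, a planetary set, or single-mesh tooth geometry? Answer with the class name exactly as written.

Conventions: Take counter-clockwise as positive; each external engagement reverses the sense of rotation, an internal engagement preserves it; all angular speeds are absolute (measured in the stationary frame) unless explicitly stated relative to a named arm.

planetary set

recognized (axles ride arm R): planetary set, 13/28/69 teeth
classification: planetary set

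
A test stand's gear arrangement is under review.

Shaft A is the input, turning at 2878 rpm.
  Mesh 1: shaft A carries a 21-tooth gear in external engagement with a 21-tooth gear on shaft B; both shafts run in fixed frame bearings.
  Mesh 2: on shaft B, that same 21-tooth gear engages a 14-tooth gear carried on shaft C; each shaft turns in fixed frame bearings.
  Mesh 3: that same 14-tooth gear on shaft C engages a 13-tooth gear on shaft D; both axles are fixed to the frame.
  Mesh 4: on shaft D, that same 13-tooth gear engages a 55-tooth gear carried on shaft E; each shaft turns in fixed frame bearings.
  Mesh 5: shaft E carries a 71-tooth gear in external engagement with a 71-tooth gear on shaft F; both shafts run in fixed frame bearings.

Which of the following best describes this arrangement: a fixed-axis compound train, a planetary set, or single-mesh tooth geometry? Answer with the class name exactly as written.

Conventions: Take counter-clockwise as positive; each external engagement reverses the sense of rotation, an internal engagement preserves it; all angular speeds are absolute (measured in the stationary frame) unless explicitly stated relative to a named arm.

recognized (6 fixed axles, 5 meshes): fixed-axis compound train
classification: fixed-axis compound train

fixed-axis compound train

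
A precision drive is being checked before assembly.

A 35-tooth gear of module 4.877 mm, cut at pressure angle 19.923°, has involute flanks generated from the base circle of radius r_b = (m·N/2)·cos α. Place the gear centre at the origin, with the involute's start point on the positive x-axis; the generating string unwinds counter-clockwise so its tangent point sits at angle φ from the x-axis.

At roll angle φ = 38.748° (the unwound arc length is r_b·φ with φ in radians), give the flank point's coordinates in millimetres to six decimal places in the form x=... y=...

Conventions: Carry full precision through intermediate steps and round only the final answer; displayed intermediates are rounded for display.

x=96.543256 y=7.900473

class = single-mesh tooth geometry [base-circle involute, m = 4.877, 35T]
pitch radius r_p = m·N/2 = 4.877·35/2 = 85.347500
base radius r_b = r_p·cos α = 85.347500·cos 19.923° = 80.239573
roll angle φ = 38.748° = 0.67628018 rad
x = r_b·(cos φ + φ·sin φ) = 96.543256
y = r_b·(sin φ − φ·cos φ) = 7.900473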